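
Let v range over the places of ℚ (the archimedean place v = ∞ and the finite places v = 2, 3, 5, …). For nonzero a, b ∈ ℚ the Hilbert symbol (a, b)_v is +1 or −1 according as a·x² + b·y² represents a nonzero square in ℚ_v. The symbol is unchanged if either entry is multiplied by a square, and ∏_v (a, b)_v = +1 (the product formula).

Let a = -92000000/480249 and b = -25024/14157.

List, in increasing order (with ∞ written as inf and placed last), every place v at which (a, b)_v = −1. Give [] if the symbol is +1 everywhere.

(a, b) ≡ (-23, -5083) mod (ℚ^×)²; places V = {2, 3, 5, 7, 11, 13, 17, 23, ∞}.
(a,b)_13: α=0, u≡4; β=-1, v≡4 (mod 13); (4|13)=+1, (4|13)=+1; sign (−1)^0·+1^-1·+1^0 = +1.
(a,b)_2: α=8, β=6; u≡1, v≡5 (mod 8); ε(u)ε(v)=0·0, αω(v)=8·1, βω(u)=6·0; sum ≡ 0  ⇒  +1.
(a,b)_3: α=-4, u≡1; β=-2, v≡2 (mod 3); (1|3)=+1, (2|3)=-1; sign (−1)^0·+1^-2·-1^-4 = +1.
(a,b)_11: α=-2, u≡2; β=-2, v≡8 (mod 11); (2|11)=-1, (8|11)=-1; sign (−1)^0·-1^-2·-1^-2 = +1.
(a,b)_∞: sgn(-23)=−, sgn(-5083)=−, so -1.
(a,b)_7: α=-2, u≡6; β=0, v≡5 (mod 7); (6|7)=-1, (5|7)=-1; sign (−1)^0·-1^0·-1^-2 = +1.
(a,b)_17: α=0, u≡12; β=1, v≡11 (mod 17); (12|17)=-1, (11|17)=-1; sign (−1)^0·-1^1·-1^0 = -1.
(a,b)_23: α=1, u≡5; β=1, v≡9 (mod 23); (5|23)=-1, (9|23)=+1; sign (−1)^1·-1^1·+1^1 = +1.
(a,b)_5: α=6, u≡3; β=0, v≡3 (mod 5); (3|5)=-1, (3|5)=-1; sign (−1)^0·-1^0·-1^6 = +1.
|Ram(-23, -5083)| = 2, even; anisotropic at {17, ∞}.

[17, inf]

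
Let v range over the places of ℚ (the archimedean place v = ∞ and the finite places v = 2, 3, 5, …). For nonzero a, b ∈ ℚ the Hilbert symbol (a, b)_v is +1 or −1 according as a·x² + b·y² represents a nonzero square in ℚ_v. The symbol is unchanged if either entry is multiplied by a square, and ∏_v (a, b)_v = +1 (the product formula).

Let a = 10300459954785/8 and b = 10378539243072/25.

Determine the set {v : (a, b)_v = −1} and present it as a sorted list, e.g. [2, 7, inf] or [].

Mod squares: a ≡ 72930, b ≡ 17017. Check v ∈ {∞, 2, 3, 5, 7, 11, 13, 17}.
v=7: a=7^10·(≡2), b=7^7·(≡2) mod 7; (2|7)=+1, (2|7)=+1; (−1)^{10·7·3}·(+1)^7·(+1)^10 = +1.
v=2: v_2(a)=-3, v_2(b)=6; units ≡ 1, 1 (mod 8); ε·ε+αω+βω = 0·0+-3·0+6·0 ≡ 0  ⇒  (a,b)_2 = +1.
v=∞: 72930 > 0 and 17017 > 0  ⇒  (a,b)_∞ = +1.
v=3: a=3^1·(≡1), b=3^4·(≡1) mod 3; (1|3)=+1, (1|3)=+1; (−1)^{1·4·1}·(+1)^4·(+1)^1 = +1.
v=11: a=11^1·(≡6), b=11^1·(≡6) mod 11; (6|11)=-1, (6|11)=-1; (−1)^{1·1·5}·(-1)^1·(-1)^1 = -1.
v=13: a=13^1·(≡5), b=13^1·(≡12) mod 13; (5|13)=-1, (12|13)=+1; (−1)^{1·1·6}·(-1)^1·(+1)^1 = -1.
v=17: a=17^1·(≡5), b=17^1·(≡15) mod 17; (5|17)=-1, (15|17)=+1; (−1)^{1·1·8}·(-1)^1·(+1)^1 = -1.
v=5: a=5^1·(≡4), b=5^-2·(≡2) mod 5; (4|5)=+1, (2|5)=-1; (−1)^{1·-2·2}·(+1)^-2·(-1)^1 = -1.
Ram(72930, 17017) = {5, 11, 13, 17}; no ℚ_5-point on the conic.

[5, 11, 13, 17]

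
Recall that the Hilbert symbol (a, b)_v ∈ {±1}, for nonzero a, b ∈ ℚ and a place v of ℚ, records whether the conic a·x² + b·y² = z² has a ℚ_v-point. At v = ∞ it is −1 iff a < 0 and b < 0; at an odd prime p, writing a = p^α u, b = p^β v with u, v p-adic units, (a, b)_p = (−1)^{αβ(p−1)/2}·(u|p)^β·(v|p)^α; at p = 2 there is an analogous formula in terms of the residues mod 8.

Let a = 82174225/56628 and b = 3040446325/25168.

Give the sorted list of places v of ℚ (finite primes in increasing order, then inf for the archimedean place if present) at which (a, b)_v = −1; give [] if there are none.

[13, 37]

(a, b) ≡ (13, 481) mod (ℚ^×)²; places V = {2, 3, 5, 7, 11, 13, 37, ∞}.
(a,b)_∞: sgn(13)=+, sgn(481)=+, so +1.
(a,b)_3: α=-2, u≡1; β=0, v≡1 (mod 3); (1|3)=+1, (1|3)=+1; sign (−1)^0·+1^0·+1^-2 = +1.
(a,b)_11: α=-2, u≡2; β=-2, v≡7 (mod 11); (2|11)=-1, (7|11)=-1; sign (−1)^0·-1^-2·-1^-2 = +1.
(a,b)_7: α=4, u≡6; β=4, v≡6 (mod 7); (6|7)=-1, (6|7)=-1; sign (−1)^0·-1^4·-1^4 = +1.
(a,b)_13: α=-1, u≡3; β=-1, v≡6 (mod 13); (3|13)=+1, (6|13)=-1; sign (−1)^0·+1^-1·-1^-1 = -1.
(a,b)_37: α=2, u≡15; β=3, v≡6 (mod 37); (15|37)=-1, (6|37)=-1; sign (−1)^0·-1^3·-1^2 = -1.
(a,b)_5: α=2, u≡3; β=2, v≡1 (mod 5); (3|5)=-1, (1|5)=+1; sign (−1)^0·-1^2·+1^2 = +1.
(a,b)_2: α=-2, β=-4; u≡5, v≡1 (mod 8); ε(u)ε(v)=0·0, αω(v)=-2·0, βω(u)=-4·1; sum ≡ 0  ⇒  +1.
(13, 481 / ℚ) ramifies at {13, 37}: a division algebra.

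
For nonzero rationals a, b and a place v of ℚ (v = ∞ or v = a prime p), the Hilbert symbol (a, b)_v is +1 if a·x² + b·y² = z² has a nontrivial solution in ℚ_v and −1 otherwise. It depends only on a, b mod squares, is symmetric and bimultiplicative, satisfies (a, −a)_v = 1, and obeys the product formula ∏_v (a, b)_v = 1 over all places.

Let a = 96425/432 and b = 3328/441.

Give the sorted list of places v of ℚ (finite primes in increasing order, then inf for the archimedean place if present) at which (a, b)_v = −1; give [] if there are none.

Mod squares: a ≡ 11571, b ≡ 13. Check v ∈ {∞, 2, 3, 5, 7, 13, 19, 29}.
v=2: v_2(a)=-4, v_2(b)=8; units ≡ 3, 5 (mod 8); ε·ε+αω+βω = 1·0+-4·1+8·1 ≡ 0  ⇒  (a,b)_2 = +1.
v=5: a=5^2·(≡1), b=5^0·(≡3) mod 5; (1|5)=+1, (3|5)=-1; (−1)^{2·0·2}·(+1)^0·(-1)^2 = +1.
v=29: a=29^1·(≡13), b=29^0·(≡23) mod 29; (13|29)=+1, (23|29)=+1; (−1)^{1·0·14}·(+1)^0·(+1)^1 = +1.
v=19: a=19^1·(≡11), b=19^0·(≡15) mod 19; (11|19)=+1, (15|19)=-1; (−1)^{1·0·9}·(+1)^0·(-1)^1 = -1.
v=7: a=7^1·(≡4), b=7^-2·(≡5) mod 7; (4|7)=+1, (5|7)=-1; (−1)^{1·-2·3}·(+1)^-2·(-1)^1 = -1.
v=3: a=3^-3·(≡2), b=3^-2·(≡1) mod 3; (2|3)=-1, (1|3)=+1; (−1)^{-3·-2·1}·(-1)^-2·(+1)^-3 = +1.
v=∞: 11571 > 0 and 13 > 0  ⇒  (a,b)_∞ = +1.
v=13: a=13^0·(≡10), b=13^1·(≡4) mod 13; (10|13)=+1, (4|13)=+1; (−1)^{0·1·6}·(+1)^1·(+1)^0 = +1.
|Ram(11571, 13)| = 2, even; anisotropic at {7, 19}.

[7, 19]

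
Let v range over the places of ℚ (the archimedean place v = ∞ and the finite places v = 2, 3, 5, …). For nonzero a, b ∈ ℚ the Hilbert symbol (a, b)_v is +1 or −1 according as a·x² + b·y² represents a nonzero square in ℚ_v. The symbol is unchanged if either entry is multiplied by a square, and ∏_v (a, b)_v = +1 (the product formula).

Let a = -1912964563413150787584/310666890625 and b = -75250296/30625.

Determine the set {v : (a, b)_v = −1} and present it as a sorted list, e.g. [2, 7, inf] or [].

(a, b) ≡ (-2346, -25806) mod (ℚ^×)²; places V = {2, 3, 5, 7, 11, 13, 17, 23, ∞}.
(a,b)_13: α=-2, u≡8; β=0, v≡10 (mod 13); (8|13)=-1, (10|13)=+1; sign (−1)^0·-1^0·+1^-2 = +1.
(a,b)_7: α=-6, u≡5; β=-2, v≡6 (mod 7); (5|7)=-1, (6|7)=-1; sign (−1)^0·-1^-2·-1^-6 = +1.
(a,b)_5: α=-6, u≡1; β=-4, v≡1 (mod 5); (1|5)=+1, (1|5)=+1; sign (−1)^0·+1^-4·+1^-6 = +1.
(a,b)_17: α=3, u≡15; β=1, v≡5 (mod 17); (15|17)=+1, (5|17)=-1; sign (−1)^0·+1^1·-1^3 = -1.
(a,b)_3: α=17, u≡1; β=7, v≡2 (mod 3); (1|3)=+1, (2|3)=-1; sign (−1)^1·+1^7·-1^17 = +1.
(a,b)_11: α=2, u≡2; β=1, v≡8 (mod 11); (2|11)=-1, (8|11)=-1; sign (−1)^0·-1^1·-1^2 = -1.
(a,b)_2: α=11, β=3; u≡3, v≡1 (mod 8); ε(u)ε(v)=1·0, αω(v)=11·0, βω(u)=3·1; sum ≡ 1  ⇒  -1.
(a,b)_∞: sgn(-2346)=−, sgn(-25806)=−, so -1.
(a,b)_23: α=3, u≡12; β=1, v≡19 (mod 23); (12|23)=+1, (19|23)=-1; sign (−1)^1·+1^1·-1^3 = +1.
Ram(-2346, -25806) = {2, 11, 17, ∞}; no ℚ_2-point on the conic.

[2, 11, 17, inf]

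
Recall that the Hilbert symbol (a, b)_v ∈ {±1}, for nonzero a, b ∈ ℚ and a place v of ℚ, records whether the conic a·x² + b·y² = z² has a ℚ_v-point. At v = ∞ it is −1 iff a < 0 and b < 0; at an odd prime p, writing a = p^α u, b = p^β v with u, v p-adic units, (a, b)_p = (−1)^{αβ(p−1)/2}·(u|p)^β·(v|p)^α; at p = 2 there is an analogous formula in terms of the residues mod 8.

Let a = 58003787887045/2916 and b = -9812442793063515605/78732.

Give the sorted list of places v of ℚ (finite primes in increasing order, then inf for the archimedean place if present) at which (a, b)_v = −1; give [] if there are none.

[5, 7, 11, 13]

(a, b) ≡ (5005, -15) mod (ℚ^×)²; places V = {2, 3, 5, 7, 11, 13, ∞}.
(a,b)_5: α=1, u≡4; β=1, v≡2 (mod 5); (4|5)=+1, (2|5)=-1; sign (−1)^0·+1^1·-1^1 = -1.
(a,b)_∞: sgn(5005)=+, sgn(-15)=−, so +1.
(a,b)_11: α=1, u≡9; β=2, v≡7 (mod 11); (9|11)=+1, (7|11)=-1; sign (−1)^0·+1^2·-1^1 = -1.
(a,b)_2: α=-2, β=-2; u≡5, v≡1 (mod 8); ε(u)ε(v)=0·0, αω(v)=-2·0, βω(u)=-2·1; sum ≡ 0  ⇒  +1.
(a,b)_3: α=-6, u≡1; β=-9, v≡1 (mod 3); (1|3)=+1, (1|3)=+1; sign (−1)^0·+1^-9·+1^-6 = +1.
(a,b)_13: α=7, u≡5; β=10, v≡5 (mod 13); (5|13)=-1, (5|13)=-1; sign (−1)^0·-1^10·-1^7 = -1.
(a,b)_7: α=5, u≡2; β=6, v≡6 (mod 7); (2|7)=+1, (6|7)=-1; sign (−1)^0·+1^6·-1^5 = -1.
(5005, -15 / ℚ) ramifies at {5, 7, 11, 13}: a division algebra.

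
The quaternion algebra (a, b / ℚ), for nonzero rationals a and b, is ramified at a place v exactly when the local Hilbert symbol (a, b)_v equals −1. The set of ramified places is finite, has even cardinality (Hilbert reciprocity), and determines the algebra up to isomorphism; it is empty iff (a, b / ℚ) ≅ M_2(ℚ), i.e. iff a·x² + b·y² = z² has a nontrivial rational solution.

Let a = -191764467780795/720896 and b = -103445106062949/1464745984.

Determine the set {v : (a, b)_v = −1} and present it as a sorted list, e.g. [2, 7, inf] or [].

(a, b) ≡ (-230945, -2261) mod (ℚ^×)²; places V = {2, 3, 5, 7, 11, 13, 17, 19, 23, 37, 41, 47, ∞}.
(a,b)_∞: sgn(-230945)=−, sgn(-2261)=−, so -1.
(a,b)_17: α=1, u≡8; β=1, v≡14 (mod 17); (8|17)=+1, (14|17)=-1; sign (−1)^0·+1^1·-1^1 = -1.
(a,b)_3: α=4, u≡1; β=2, v≡1 (mod 3); (1|3)=+1, (1|3)=+1; sign (−1)^0·+1^2·+1^4 = +1.
(a,b)_41: α=2, u≡33; β=2, v≡34 (mod 41); (33|41)=+1, (34|41)=-1; sign (−1)^0·+1^2·-1^2 = +1.
(a,b)_47: α=0, u≡43; β=2, v≡7 (mod 47); (43|47)=-1, (7|47)=+1; sign (−1)^0·-1^2·+1^0 = +1.
(a,b)_23: α=0, u≡14; β=-2, v≡8 (mod 23); (14|23)=-1, (8|23)=+1; sign (−1)^0·-1^-2·+1^0 = +1.
(a,b)_2: α=-16, β=-14; u≡7, v≡3 (mod 8); ε(u)ε(v)=1·1, αω(v)=-16·1, βω(u)=-14·0; sum ≡ 1  ⇒  -1.
(a,b)_13: α=1, u≡6; β=-2, v≡9 (mod 13); (6|13)=-1, (9|13)=+1; sign (−1)^0·-1^-2·+1^1 = +1.
(a,b)_5: α=1, u≡1; β=0, v≡4 (mod 5); (1|5)=+1, (4|5)=+1; sign (−1)^0·+1^0·+1^1 = +1.
(a,b)_37: α=2, u≡16; β=2, v≡21 (mod 37); (16|37)=+1, (21|37)=+1; sign (−1)^0·+1^2·+1^2 = +1.
(a,b)_11: α=-1, u≡4; β=0, v≡1 (mod 11); (4|11)=+1, (1|11)=+1; sign (−1)^0·+1^0·+1^-1 = +1.
(a,b)_19: α=1, u≡11; β=1, v≡15 (mod 19); (11|19)=+1, (15|19)=-1; sign (−1)^1·+1^1·-1^1 = +1.
(a,b)_7: α=2, u≡3; β=1, v≡5 (mod 7); (3|7)=-1, (5|7)=-1; sign (−1)^0·-1^1·-1^2 = -1.
|Ram(-230945, -2261)| = 4, even; anisotropic at {2, 7, 17, ∞}.

[2, 7, 17, inf]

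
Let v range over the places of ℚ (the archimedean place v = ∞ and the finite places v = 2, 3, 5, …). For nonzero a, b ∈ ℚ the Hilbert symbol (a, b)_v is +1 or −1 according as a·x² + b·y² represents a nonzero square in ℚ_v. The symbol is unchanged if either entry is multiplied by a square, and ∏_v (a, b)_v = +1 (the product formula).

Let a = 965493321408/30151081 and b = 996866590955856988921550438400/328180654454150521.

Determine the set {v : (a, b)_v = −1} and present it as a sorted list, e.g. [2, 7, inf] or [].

[29, 43]

Mod squares: a ≡ 26187, b ≡ 406. Check v ∈ {∞, 2, 3, 5, 7, 11, 17, 19, 23, 29, 43}.
v=∞: 26187 > 0 and 406 > 0  ⇒  (a,b)_∞ = +1.
v=29: a=29^1·(≡6), b=29^3·(≡10) mod 29; (6|29)=+1, (10|29)=-1; (−1)^{1·3·14}·(+1)^3·(-1)^1 = -1.
v=2: v_2(a)=6, v_2(b)=15; units ≡ 3, 3 (mod 8); ε·ε+αω+βω = 1·1+6·1+15·1 ≡ 0  ⇒  (a,b)_2 = +1.
v=3: a=3^3·(≡2), b=3^12·(≡1) mod 3; (2|3)=-1, (1|3)=+1; (−1)^{3·12·1}·(-1)^12·(+1)^3 = +1.
v=5: a=5^0·(≡3), b=5^2·(≡1) mod 5; (3|5)=-1, (1|5)=+1; (−1)^{0·2·2}·(-1)^2·(+1)^0 = +1.
v=19: a=19^-2·(≡1), b=19^-6·(≡4) mod 19; (1|19)=+1, (4|19)=+1; (−1)^{-2·-6·9}·(+1)^-6·(+1)^-2 = +1.
v=17: a=17^-4·(≡3), b=17^-8·(≡8) mod 17; (3|17)=-1, (8|17)=+1; (−1)^{-4·-8·8}·(-1)^-8·(+1)^-4 = +1.
v=43: a=43^1·(≡26), b=43^2·(≡20) mod 43; (26|43)=-1, (20|43)=-1; (−1)^{1·2·21}·(-1)^2·(-1)^1 = -1.
v=23: a=23^2·(≡6), b=23^6·(≡5) mod 23; (6|23)=+1, (5|23)=-1; (−1)^{2·6·11}·(+1)^6·(-1)^2 = +1.
v=7: a=7^1·(≡3), b=7^3·(≡2) mod 7; (3|7)=-1, (2|7)=+1; (−1)^{1·3·3}·(-1)^3·(+1)^1 = +1.
v=11: a=11^2·(≡7), b=11^0·(≡2) mod 11; (7|11)=-1, (2|11)=-1; (−1)^{2·0·5}·(-1)^0·(-1)^2 = +1.
|Ram(26187, 406)| = 2, even; anisotropic at {29, 43}.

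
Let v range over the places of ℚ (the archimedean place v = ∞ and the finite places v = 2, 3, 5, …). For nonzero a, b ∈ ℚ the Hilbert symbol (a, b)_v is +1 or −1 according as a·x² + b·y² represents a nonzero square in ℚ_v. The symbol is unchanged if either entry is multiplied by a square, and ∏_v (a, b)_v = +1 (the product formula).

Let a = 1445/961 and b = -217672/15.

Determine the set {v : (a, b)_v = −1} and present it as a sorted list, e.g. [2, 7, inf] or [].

[2, 3, 7, 23]

Mod squares: a ≡ 5, b ≡ -4830. Check v ∈ {∞, 2, 3, 5, 7, 13, 17, 23, 31}.
v=23: a=23^0·(≡10), b=23^1·(≡10) mod 23; (10|23)=-1, (10|23)=-1; (−1)^{0·1·11}·(-1)^1·(-1)^0 = -1.
v=∞: 5 > 0 and -4830 < 0  ⇒  (a,b)_∞ = +1.
v=13: a=13^0·(≡11), b=13^2·(≡6) mod 13; (11|13)=-1, (6|13)=-1; (−1)^{0·2·6}·(-1)^2·(-1)^0 = +1.
v=5: a=5^1·(≡4), b=5^-1·(≡1) mod 5; (4|5)=+1, (1|5)=+1; (−1)^{1·-1·2}·(+1)^-1·(+1)^1 = +1.
v=2: v_2(a)=0, v_2(b)=3; units ≡ 5, 1 (mod 8); ε·ε+αω+βω = 0·0+0·0+3·1 ≡ 1  ⇒  (a,b)_2 = -1.
v=17: a=17^2·(≡10), b=17^0·(≡2) mod 17; (10|17)=-1, (2|17)=+1; (−1)^{2·0·8}·(-1)^0·(+1)^2 = +1.
v=3: a=3^0·(≡2), b=3^-1·(≡1) mod 3; (2|3)=-1, (1|3)=+1; (−1)^{0·-1·1}·(-1)^-1·(+1)^0 = -1.
v=31: a=31^-2·(≡19), b=31^0·(≡11) mod 31; (19|31)=+1, (11|31)=-1; (−1)^{-2·0·15}·(+1)^0·(-1)^-2 = +1.
v=7: a=7^0·(≡5), b=7^1·(≡5) mod 7; (5|7)=-1, (5|7)=-1; (−1)^{0·1·3}·(-1)^1·(-1)^0 = -1.
Ram(5, -4830) = {2, 3, 7, 23}; no ℚ_2-point on the conic.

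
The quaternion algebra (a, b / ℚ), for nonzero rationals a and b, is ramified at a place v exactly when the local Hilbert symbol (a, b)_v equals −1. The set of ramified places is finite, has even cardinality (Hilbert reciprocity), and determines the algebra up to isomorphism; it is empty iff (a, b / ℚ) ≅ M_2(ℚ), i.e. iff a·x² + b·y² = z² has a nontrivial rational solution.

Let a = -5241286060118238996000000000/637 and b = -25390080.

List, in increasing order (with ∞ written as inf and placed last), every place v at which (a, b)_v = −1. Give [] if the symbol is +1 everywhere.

[2, 3, 29, inf]

Mod squares: a ≡ -3653130, b ≡ -2755. Check v ∈ {∞, 2, 3, 5, 7, 13, 17, 19, 29}.
v=7: a=7^-2·(≡2), b=7^0·(≡5) mod 7; (2|7)=+1, (5|7)=-1; (−1)^{-2·0·3}·(+1)^0·(-1)^-2 = +1.
v=13: a=13^-1·(≡6), b=13^0·(≡12) mod 13; (6|13)=-1, (12|13)=+1; (−1)^{-1·0·6}·(-1)^0·(+1)^-1 = +1.
v=29: a=29^3·(≡1), b=29^1·(≡19) mod 29; (1|29)=+1, (19|29)=-1; (−1)^{3·1·14}·(+1)^1·(-1)^3 = -1.
v=3: a=3^13·(≡2), b=3^2·(≡2) mod 3; (2|3)=-1, (2|3)=-1; (−1)^{13·2·1}·(-1)^2·(-1)^13 = -1.
v=2: v_2(a)=11, v_2(b)=10; units ≡ 3, 5 (mod 8); ε·ε+αω+βω = 1·0+11·1+10·1 ≡ 1  ⇒  (a,b)_2 = -1.
v=17: a=17^3·(≡10), b=17^0·(≡15) mod 17; (10|17)=-1, (15|17)=+1; (−1)^{3·0·8}·(-1)^0·(+1)^3 = +1.
v=5: a=5^9·(≡4), b=5^1·(≡4) mod 5; (4|5)=+1, (4|5)=+1; (−1)^{9·1·2}·(+1)^1·(+1)^9 = +1.
v=19: a=19^3·(≡2), b=19^1·(≡7) mod 19; (2|19)=-1, (7|19)=+1; (−1)^{3·1·9}·(-1)^1·(+1)^3 = +1.
v=∞: -3653130 < 0 and -2755 < 0  ⇒  (a,b)_∞ = -1.
(-3653130, -2755 / ℚ) ramifies at {2, 3, 29, ∞}: a division algebra.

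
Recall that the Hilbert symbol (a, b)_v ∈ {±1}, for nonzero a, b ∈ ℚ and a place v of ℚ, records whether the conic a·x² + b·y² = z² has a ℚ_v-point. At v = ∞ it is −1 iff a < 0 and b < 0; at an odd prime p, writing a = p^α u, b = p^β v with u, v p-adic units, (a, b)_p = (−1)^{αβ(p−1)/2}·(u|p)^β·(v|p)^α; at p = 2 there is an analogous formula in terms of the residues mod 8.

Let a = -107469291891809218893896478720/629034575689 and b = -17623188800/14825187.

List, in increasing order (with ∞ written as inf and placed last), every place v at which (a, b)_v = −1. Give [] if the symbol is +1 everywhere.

[23, inf]

(a, b) ≡ (-2387055, -17871) mod (ℚ^×)²; places V = {2, 3, 5, 7, 11, 13, 17, 19, 23, 37, 43, ∞}.
(a,b)_19: α=-4, u≡12; β=-2, v≡8 (mod 19); (12|19)=-1, (8|19)=-1; sign (−1)^0·-1^-2·-1^-4 = +1.
(a,b)_17: α=1, u≡5; β=0, v≡4 (mod 17); (5|17)=-1, (4|17)=+1; sign (−1)^0·-1^0·+1^1 = +1.
(a,b)_37: α=3, u≡24; β=1, v≡29 (mod 37); (24|37)=-1, (29|37)=-1; sign (−1)^0·-1^1·-1^3 = +1.
(a,b)_11: α=1, u≡5; β=0, v≡1 (mod 11); (5|11)=+1, (1|11)=+1; sign (−1)^0·+1^0·+1^1 = +1.
(a,b)_23: α=3, u≡20; β=1, v≡10 (mod 23); (20|23)=-1, (10|23)=-1; sign (−1)^1·-1^1·-1^3 = -1.
(a,b)_2: α=12, β=6; u≡1, v≡1 (mod 8); ε(u)ε(v)=0·0, αω(v)=12·0, βω(u)=6·0; sum ≡ 0  ⇒  +1.
(a,b)_13: α=-6, u≡11; β=-2, v≡9 (mod 13); (11|13)=-1, (9|13)=+1; sign (−1)^0·-1^-2·+1^-6 = +1.
(a,b)_7: α=4, u≡1; β=1, v≡2 (mod 7); (1|7)=+1, (2|7)=+1; sign (−1)^0·+1^1·+1^4 = +1.
(a,b)_∞: sgn(-2387055)=−, sgn(-17871)=−, so -1.
(a,b)_3: α=1, u≡2; β=-5, v≡1 (mod 3); (2|3)=-1, (1|3)=+1; sign (−1)^1·-1^-5·+1^1 = +1.
(a,b)_43: α=6, u≡9; β=2, v≡23 (mod 43); (9|43)=+1, (23|43)=+1; sign (−1)^0·+1^2·+1^6 = +1.
(a,b)_5: α=1, u≡4; β=2, v≡4 (mod 5); (4|5)=+1, (4|5)=+1; sign (−1)^0·+1^2·+1^1 = +1.
|Ram(-2387055, -17871)| = 2, even; anisotropic at {23, ∞}.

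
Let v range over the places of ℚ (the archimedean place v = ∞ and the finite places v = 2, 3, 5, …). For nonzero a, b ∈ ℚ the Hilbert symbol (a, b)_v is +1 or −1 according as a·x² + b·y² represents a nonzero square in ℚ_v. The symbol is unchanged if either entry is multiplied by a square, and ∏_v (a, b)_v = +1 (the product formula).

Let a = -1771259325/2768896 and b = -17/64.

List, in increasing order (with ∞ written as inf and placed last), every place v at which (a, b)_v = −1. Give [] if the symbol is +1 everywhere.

(a, b) ≡ (-245157, -17) mod (ℚ^×)²; places V = {2, 3, 5, 11, 13, 17, 19, 23, ∞}.
(a,b)_11: α=1, u≡10; β=0, v≡3 (mod 11); (10|11)=-1, (3|11)=+1; sign (−1)^0·-1^0·+1^1 = +1.
(a,b)_∞: sgn(-245157)=−, sgn(-17)=−, so -1.
(a,b)_23: α=1, u≡6; β=0, v≡8 (mod 23); (6|23)=+1, (8|23)=+1; sign (−1)^0·+1^0·+1^1 = +1.
(a,b)_5: α=2, u≡2; β=0, v≡2 (mod 5); (2|5)=-1, (2|5)=-1; sign (−1)^0·-1^0·-1^2 = +1.
(a,b)_2: α=-14, β=-6; u≡3, v≡7 (mod 8); ε(u)ε(v)=1·1, αω(v)=-14·0, βω(u)=-6·1; sum ≡ 1  ⇒  -1.
(a,b)_17: α=3, u≡7; β=1, v≡13 (mod 17); (7|17)=-1, (13|17)=+1; sign (−1)^0·-1^1·+1^3 = -1.
(a,b)_19: α=1, u≡4; β=0, v≡3 (mod 19); (4|19)=+1, (3|19)=-1; sign (−1)^0·+1^0·-1^1 = -1.
(a,b)_3: α=1, u≡1; β=0, v≡1 (mod 3); (1|3)=+1, (1|3)=+1; sign (−1)^0·+1^0·+1^1 = +1.
(a,b)_13: α=-2, u≡12; β=0, v≡4 (mod 13); (12|13)=+1, (4|13)=+1; sign (−1)^0·+1^0·+1^-2 = +1.
Ram(-245157, -17) = {2, 17, 19, ∞}; no ℚ_2-point on the conic.

[2, 17, 19, inf]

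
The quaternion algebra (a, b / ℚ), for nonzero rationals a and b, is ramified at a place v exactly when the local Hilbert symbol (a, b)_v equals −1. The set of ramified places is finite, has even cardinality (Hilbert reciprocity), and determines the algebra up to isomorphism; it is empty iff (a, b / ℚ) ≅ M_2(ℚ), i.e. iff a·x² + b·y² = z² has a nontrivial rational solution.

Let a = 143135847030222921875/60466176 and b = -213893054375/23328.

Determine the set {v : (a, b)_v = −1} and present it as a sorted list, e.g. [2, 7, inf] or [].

[2, 11, 13, 17]

(a, b) ≡ (1547, -286) mod (ℚ^×)²; places V = {2, 3, 5, 7, 11, 13, 17, ∞}.
(a,b)_7: α=3, u≡4; β=2, v≡4 (mod 7); (4|7)=+1, (4|7)=+1; sign (−1)^0·+1^2·+1^3 = +1.
(a,b)_5: α=6, u≡2; β=4, v≡1 (mod 5); (2|5)=-1, (1|5)=+1; sign (−1)^0·-1^4·+1^6 = +1.
(a,b)_∞: sgn(1547)=+, sgn(-286)=−, so +1.
(a,b)_3: α=-10, u≡2; β=-6, v≡2 (mod 3); (2|3)=-1, (2|3)=-1; sign (−1)^0·-1^-6·-1^-10 = +1.
(a,b)_17: α=3, u≡14; β=2, v≡14 (mod 17); (14|17)=-1, (14|17)=-1; sign (−1)^0·-1^2·-1^3 = -1.
(a,b)_13: α=5, u≡7; β=3, v≡10 (mod 13); (7|13)=-1, (10|13)=+1; sign (−1)^0·-1^3·+1^5 = -1.
(a,b)_11: α=4, u≡7; β=1, v≡8 (mod 11); (7|11)=-1, (8|11)=-1; sign (−1)^0·-1^1·-1^4 = -1.
(a,b)_2: α=-10, β=-5; u≡3, v≡1 (mod 8); ε(u)ε(v)=1·0, αω(v)=-10·0, βω(u)=-5·1; sum ≡ 1  ⇒  -1.
|Ram(1547, -286)| = 4, even; anisotropic at {2, 11, 13, 17}.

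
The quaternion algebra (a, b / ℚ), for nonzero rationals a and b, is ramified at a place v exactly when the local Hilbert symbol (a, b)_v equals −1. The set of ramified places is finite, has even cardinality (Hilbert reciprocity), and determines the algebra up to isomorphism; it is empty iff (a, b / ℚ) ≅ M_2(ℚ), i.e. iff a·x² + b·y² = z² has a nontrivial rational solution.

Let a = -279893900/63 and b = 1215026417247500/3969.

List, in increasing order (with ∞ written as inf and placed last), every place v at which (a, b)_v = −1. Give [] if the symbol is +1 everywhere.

Mod squares: a ≡ -37037, b ≡ 11. Check v ∈ {∞, 2, 3, 5, 7, 11, 13, 19, 23, 37}.
v=5: a=5^2·(≡3), b=5^4·(≡4) mod 5; (3|5)=-1, (4|5)=+1; (−1)^{2·4·2}·(-1)^4·(+1)^2 = +1.
v=2: v_2(a)=2, v_2(b)=2; units ≡ 3, 3 (mod 8); ε·ε+αω+βω = 1·1+2·1+2·1 ≡ 1  ⇒  (a,b)_2 = -1.
v=37: a=37^1·(≡18), b=37^2·(≡27) mod 37; (18|37)=-1, (27|37)=+1; (−1)^{1·2·18}·(-1)^2·(+1)^1 = +1.
v=19: a=19^0·(≡13), b=19^2·(≡17) mod 19; (13|19)=-1, (17|19)=+1; (−1)^{0·2·9}·(-1)^2·(+1)^0 = +1.
v=7: a=7^-1·(≡4), b=7^-2·(≡1) mod 7; (4|7)=+1, (1|7)=+1; (−1)^{-1·-2·3}·(+1)^-2·(+1)^-1 = +1.
v=13: a=13^1·(≡6), b=13^2·(≡8) mod 13; (6|13)=-1, (8|13)=-1; (−1)^{1·2·6}·(-1)^2·(-1)^1 = -1.
v=∞: -37037 < 0 and 11 > 0  ⇒  (a,b)_∞ = +1.
v=3: a=3^-2·(≡1), b=3^-4·(≡2) mod 3; (1|3)=+1, (2|3)=-1; (−1)^{-2·-4·1}·(+1)^-4·(-1)^-2 = +1.
v=23: a=23^2·(≡9), b=23^2·(≡19) mod 23; (9|23)=+1, (19|23)=-1; (−1)^{2·2·11}·(+1)^2·(-1)^2 = +1.
v=11: a=11^1·(≡10), b=11^1·(≡5) mod 11; (10|11)=-1, (5|11)=+1; (−1)^{1·1·5}·(-1)^1·(+1)^1 = +1.
|Ram(-37037, 11)| = 2, even; anisotropic at {2, 13}.

[2, 13]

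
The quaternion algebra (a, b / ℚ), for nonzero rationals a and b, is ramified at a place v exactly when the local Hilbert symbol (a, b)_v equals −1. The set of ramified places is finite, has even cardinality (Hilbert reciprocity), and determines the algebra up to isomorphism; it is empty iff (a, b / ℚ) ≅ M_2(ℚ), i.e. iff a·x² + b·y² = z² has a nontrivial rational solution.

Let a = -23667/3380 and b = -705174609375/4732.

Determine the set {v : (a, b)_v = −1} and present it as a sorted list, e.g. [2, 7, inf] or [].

(a, b) ≡ (-2415, -156009) mod (ℚ^×)²; places V = {2, 3, 5, 7, 13, 17, 19, 23, ∞}.
(a,b)_∞: sgn(-2415)=−, sgn(-156009)=−, so -1.
(a,b)_3: α=1, u≡2; β=5, v≡2 (mod 3); (2|3)=-1, (2|3)=-1; sign (−1)^1·-1^5·-1^1 = -1.
(a,b)_17: α=0, u≡1; β=1, v≡10 (mod 17); (1|17)=+1, (10|17)=-1; sign (−1)^0·+1^1·-1^0 = +1.
(a,b)_23: α=1, u≡17; β=1, v≡4 (mod 23); (17|23)=-1, (4|23)=+1; sign (−1)^1·-1^1·+1^1 = +1.
(a,b)_7: α=3, u≡6; β=-1, v≡4 (mod 7); (6|7)=-1, (4|7)=+1; sign (−1)^1·-1^-1·+1^3 = +1.
(a,b)_2: α=-2, β=-2; u≡1, v≡7 (mod 8); ε(u)ε(v)=0·1, αω(v)=-2·0, βω(u)=-2·0; sum ≡ 0  ⇒  +1.
(a,b)_5: α=-1, u≡3; β=8, v≡4 (mod 5); (3|5)=-1, (4|5)=+1; sign (−1)^0·-1^8·+1^-1 = +1.
(a,b)_19: α=0, u≡6; β=1, v≡5 (mod 19); (6|19)=+1, (5|19)=+1; sign (−1)^0·+1^1·+1^0 = +1.
(a,b)_13: α=-2, u≡12; β=-2, v≡12 (mod 13); (12|13)=+1, (12|13)=+1; sign (−1)^0·+1^-2·+1^-2 = +1.
(-2415, -156009 / ℚ) ramifies at {3, ∞}: a division algebra.

[3, inf]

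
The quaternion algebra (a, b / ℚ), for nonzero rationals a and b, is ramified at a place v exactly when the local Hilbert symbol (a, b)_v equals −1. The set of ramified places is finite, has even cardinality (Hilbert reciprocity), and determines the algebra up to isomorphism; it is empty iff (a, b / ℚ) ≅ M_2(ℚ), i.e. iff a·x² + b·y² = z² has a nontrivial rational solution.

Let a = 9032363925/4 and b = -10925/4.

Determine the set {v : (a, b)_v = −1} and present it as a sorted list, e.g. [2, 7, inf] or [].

[13, 17, 19, 29]

(a, b) ≡ (361294557, -437) mod (ℚ^×)²; places V = {2, 3, 5, 13, 17, 19, 23, 29, 43, ∞}.
(a,b)_3: α=1, u≡2; β=0, v≡1 (mod 3); (2|3)=-1, (1|3)=+1; sign (−1)^0·-1^0·+1^1 = +1.
(a,b)_2: α=-2, β=-2; u≡5, v≡3 (mod 8); ε(u)ε(v)=0·1, αω(v)=-2·1, βω(u)=-2·1; sum ≡ 0  ⇒  +1.
(a,b)_∞: sgn(361294557)=+, sgn(-437)=−, so +1.
(a,b)_17: α=1, u≡6; β=0, v≡10 (mod 17); (6|17)=-1, (10|17)=-1; sign (−1)^0·-1^0·-1^1 = -1.
(a,b)_5: α=2, u≡3; β=2, v≡2 (mod 5); (3|5)=-1, (2|5)=-1; sign (−1)^0·-1^2·-1^2 = +1.
(a,b)_19: α=1, u≡8; β=1, v≡13 (mod 19); (8|19)=-1, (13|19)=-1; sign (−1)^1·-1^1·-1^1 = -1.
(a,b)_29: α=1, u≡25; β=0, v≡2 (mod 29); (25|29)=+1, (2|29)=-1; sign (−1)^0·+1^0·-1^1 = -1.
(a,b)_23: α=1, u≡17; β=1, v≡2 (mod 23); (17|23)=-1, (2|23)=+1; sign (−1)^1·-1^1·+1^1 = +1.
(a,b)_13: α=1, u≡11; β=0, v≡2 (mod 13); (11|13)=-1, (2|13)=-1; sign (−1)^0·-1^0·-1^1 = -1.
(a,b)_43: α=1, u≡26; β=0, v≡10 (mod 43); (26|43)=-1, (10|43)=+1; sign (−1)^0·-1^0·+1^1 = +1.
Ram(361294557, -437) = {13, 17, 19, 29}; no ℚ_13-point on the conic.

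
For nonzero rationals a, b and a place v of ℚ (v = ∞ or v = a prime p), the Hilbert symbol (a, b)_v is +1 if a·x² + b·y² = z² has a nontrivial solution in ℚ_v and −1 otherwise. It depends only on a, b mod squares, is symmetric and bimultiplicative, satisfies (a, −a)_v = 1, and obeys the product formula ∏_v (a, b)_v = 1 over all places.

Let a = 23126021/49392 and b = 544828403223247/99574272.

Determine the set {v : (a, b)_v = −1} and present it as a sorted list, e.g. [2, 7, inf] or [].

(a, b) ≡ (203, 9614) mod (ℚ^×)²; places V = {2, 3, 7, 11, 13, 19, 23, 29, 47, ∞}.
(a,b)_11: α=0, u≡3; β=1, v≡4 (mod 11); (3|11)=+1, (4|11)=+1; sign (−1)^0·+1^1·+1^0 = +1.
(a,b)_47: α=2, u≡40; β=2, v≡11 (mod 47); (40|47)=-1, (11|47)=-1; sign (−1)^0·-1^2·-1^2 = +1.
(a,b)_2: α=-4, β=-9; u≡3, v≡7 (mod 8); ε(u)ε(v)=1·1, αω(v)=-4·0, βω(u)=-9·1; sum ≡ 0  ⇒  +1.
(a,b)_23: α=0, u≡15; β=1, v≡4 (mod 23); (15|23)=-1, (4|23)=+1; sign (−1)^0·-1^1·+1^0 = -1.
(a,b)_19: α=2, u≡8; β=3, v≡14 (mod 19); (8|19)=-1, (14|19)=-1; sign (−1)^0·-1^3·-1^2 = -1.
(a,b)_7: α=-3, u≡4; β=-4, v≡6 (mod 7); (4|7)=+1, (6|7)=-1; sign (−1)^0·+1^-4·-1^-3 = -1.
(a,b)_∞: sgn(203)=+, sgn(9614)=+, so +1.
(a,b)_29: α=1, u≡13; β=2, v≡11 (mod 29); (13|29)=+1, (11|29)=-1; sign (−1)^0·+1^2·-1^1 = -1.
(a,b)_3: α=-2, u≡2; β=-4, v≡2 (mod 3); (2|3)=-1, (2|3)=-1; sign (−1)^0·-1^-4·-1^-2 = +1.
(a,b)_13: α=0, u≡7; β=2, v≡2 (mod 13); (7|13)=-1, (2|13)=-1; sign (−1)^0·-1^2·-1^0 = +1.
(203, 9614 / ℚ) ramifies at {7, 19, 23, 29}: a division algebra.

[7, 19, 23, 29]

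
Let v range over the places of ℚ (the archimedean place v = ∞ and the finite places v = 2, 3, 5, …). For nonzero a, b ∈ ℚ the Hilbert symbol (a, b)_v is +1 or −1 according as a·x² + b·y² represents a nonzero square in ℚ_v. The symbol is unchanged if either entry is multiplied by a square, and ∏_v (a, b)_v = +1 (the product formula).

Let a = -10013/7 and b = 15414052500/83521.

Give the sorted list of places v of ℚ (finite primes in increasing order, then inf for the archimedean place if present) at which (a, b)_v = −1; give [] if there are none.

Mod squares: a ≡ -70091, b ≡ 13981. Check v ∈ {∞, 2, 3, 5, 7, 11, 17, 19, 31, 41}.
v=5: a=5^0·(≡1), b=5^4·(≡4) mod 5; (1|5)=+1, (4|5)=+1; (−1)^{0·4·2}·(+1)^4·(+1)^0 = +1.
v=17: a=17^1·(≡13), b=17^-4·(≡10) mod 17; (13|17)=+1, (10|17)=-1; (−1)^{1·-4·8}·(+1)^-4·(-1)^1 = -1.
v=7: a=7^-1·(≡4), b=7^2·(≡1) mod 7; (4|7)=+1, (1|7)=+1; (−1)^{-1·2·3}·(+1)^2·(+1)^-1 = +1.
v=19: a=19^1·(≡17), b=19^0·(≡6) mod 19; (17|19)=+1, (6|19)=+1; (−1)^{1·0·9}·(+1)^0·(+1)^1 = +1.
v=31: a=31^1·(≡7), b=31^1·(≡30) mod 31; (7|31)=+1, (30|31)=-1; (−1)^{1·1·15}·(+1)^1·(-1)^1 = +1.
v=3: a=3^0·(≡1), b=3^2·(≡1) mod 3; (1|3)=+1, (1|3)=+1; (−1)^{0·2·1}·(+1)^2·(+1)^0 = +1.
v=41: a=41^0·(≡28), b=41^1·(≡12) mod 41; (28|41)=-1, (12|41)=-1; (−1)^{0·1·20}·(-1)^1·(-1)^0 = -1.
v=∞: -70091 < 0 and 13981 > 0  ⇒  (a,b)_∞ = +1.
v=2: v_2(a)=0, v_2(b)=2; units ≡ 5, 5 (mod 8); ε·ε+αω+βω = 0·0+0·1+2·1 ≡ 0  ⇒  (a,b)_2 = +1.
v=11: a=11^0·(≡9), b=11^1·(≡2) mod 11; (9|11)=+1, (2|11)=-1; (−1)^{0·1·5}·(+1)^1·(-1)^0 = +1.
Ram(-70091, 13981) = {17, 41}; no ℚ_17-point on the conic.

[17, 41]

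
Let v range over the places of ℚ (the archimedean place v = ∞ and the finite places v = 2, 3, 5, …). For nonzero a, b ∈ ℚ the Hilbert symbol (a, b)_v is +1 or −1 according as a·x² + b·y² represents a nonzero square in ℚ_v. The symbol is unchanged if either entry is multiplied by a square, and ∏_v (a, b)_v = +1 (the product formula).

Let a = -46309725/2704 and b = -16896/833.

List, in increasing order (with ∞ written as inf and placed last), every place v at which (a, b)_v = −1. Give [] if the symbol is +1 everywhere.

Mod squares: a ≡ -21, b ≡ -1122. Check v ∈ {∞, 2, 3, 5, 7, 11, 13, 17}.
v=7: a=7^1·(≡2), b=7^-2·(≡3) mod 7; (2|7)=+1, (3|7)=-1; (−1)^{1·-2·3}·(+1)^-2·(-1)^1 = -1.
v=11: a=11^2·(≡1), b=11^1·(≡6) mod 11; (1|11)=+1, (6|11)=-1; (−1)^{2·1·5}·(+1)^1·(-1)^2 = +1.
v=2: v_2(a)=-4, v_2(b)=9; units ≡ 3, 7 (mod 8); ε·ε+αω+βω = 1·1+-4·0+9·1 ≡ 0  ⇒  (a,b)_2 = +1.
v=17: a=17^0·(≡9), b=17^-1·(≡16) mod 17; (9|17)=+1, (16|17)=+1; (−1)^{0·-1·8}·(+1)^-1·(+1)^0 = +1.
v=3: a=3^7·(≡2), b=3^1·(≡1) mod 3; (2|3)=-1, (1|3)=+1; (−1)^{7·1·1}·(-1)^1·(+1)^7 = +1.
v=∞: -21 < 0 and -1122 < 0  ⇒  (a,b)_∞ = -1.
v=13: a=13^-2·(≡2), b=13^0·(≡4) mod 13; (2|13)=-1, (4|13)=+1; (−1)^{-2·0·6}·(-1)^0·(+1)^-2 = +1.
v=5: a=5^2·(≡4), b=5^0·(≡3) mod 5; (4|5)=+1, (3|5)=-1; (−1)^{2·0·2}·(+1)^0·(-1)^2 = +1.
|Ram(-21, -1122)| = 2, even; anisotropic at {7, ∞}.

[7, inf]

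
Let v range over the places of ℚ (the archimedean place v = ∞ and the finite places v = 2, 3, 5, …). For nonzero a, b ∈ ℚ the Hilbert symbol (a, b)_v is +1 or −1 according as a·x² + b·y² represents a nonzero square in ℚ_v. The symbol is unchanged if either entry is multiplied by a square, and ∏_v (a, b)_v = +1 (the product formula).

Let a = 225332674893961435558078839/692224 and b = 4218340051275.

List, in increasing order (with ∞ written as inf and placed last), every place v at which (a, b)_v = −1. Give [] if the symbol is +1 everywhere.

[2, 37]

Mod squares: a ≡ 111, b ≡ 2515371. Check v ∈ {∞, 2, 3, 5, 7, 13, 17, 31, 37, 43}.
v=5: a=5^0·(≡1), b=5^2·(≡1) mod 5; (1|5)=+1, (1|5)=+1; (−1)^{0·2·2}·(+1)^2·(+1)^0 = +1.
v=3: a=3^17·(≡1), b=3^1·(≡2) mod 3; (1|3)=+1, (2|3)=-1; (−1)^{17·1·1}·(+1)^1·(-1)^17 = +1.
v=43: a=43^2·(≡38), b=43^1·(≡38) mod 43; (38|43)=+1, (38|43)=+1; (−1)^{2·1·21}·(+1)^1·(+1)^2 = +1.
v=7: a=7^2·(≡3), b=7^2·(≡3) mod 7; (3|7)=-1, (3|7)=-1; (−1)^{2·2·3}·(-1)^2·(-1)^2 = +1.
v=∞: 111 > 0 and 2515371 > 0  ⇒  (a,b)_∞ = +1.
v=37: a=37^5·(≡36), b=37^3·(≡19) mod 37; (36|37)=+1, (19|37)=-1; (−1)^{5·3·18}·(+1)^3·(-1)^5 = -1.
v=2: v_2(a)=-12, v_2(b)=0; units ≡ 7, 3 (mod 8); ε·ε+αω+βω = 1·1+-12·1+0·0 ≡ 1  ⇒  (a,b)_2 = -1.
v=17: a=17^2·(≡9), b=17^1·(≡6) mod 17; (9|17)=+1, (6|17)=-1; (−1)^{2·1·8}·(+1)^1·(-1)^2 = +1.
v=31: a=31^2·(≡1), b=31^1·(≡4) mod 31; (1|31)=+1, (4|31)=+1; (−1)^{2·1·15}·(+1)^1·(+1)^2 = +1.
v=13: a=13^-2·(≡11), b=13^0·(≡12) mod 13; (11|13)=-1, (12|13)=+1; (−1)^{-2·0·6}·(-1)^0·(+1)^-2 = +1.
(111, 2515371 / ℚ) ramifies at {2, 37}: a division algebra.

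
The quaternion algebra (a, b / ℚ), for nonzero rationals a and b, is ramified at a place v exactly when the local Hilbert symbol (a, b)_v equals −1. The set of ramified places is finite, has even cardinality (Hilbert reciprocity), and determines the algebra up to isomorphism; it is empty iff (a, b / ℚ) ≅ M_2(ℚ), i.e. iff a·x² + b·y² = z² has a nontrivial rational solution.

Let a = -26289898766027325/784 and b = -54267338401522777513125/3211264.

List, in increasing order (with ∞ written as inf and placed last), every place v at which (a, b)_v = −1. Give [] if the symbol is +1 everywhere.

(a, b) ≡ (-37, -10899941) mod (ℚ^×)²; places V = {2, 3, 5, 7, 11, 13, 17, 31, 37, 43, ∞}.
(a,b)_37: α=1, u≡7; β=1, v≡11 (mod 37); (7|37)=+1, (11|37)=+1; sign (−1)^0·+1^1·+1^1 = +1.
(a,b)_11: α=2, u≡2; β=2, v≡4 (mod 11); (2|11)=-1, (4|11)=+1; sign (−1)^0·-1^2·+1^2 = +1.
(a,b)_13: α=2, u≡8; β=3, v≡10 (mod 13); (8|13)=-1, (10|13)=+1; sign (−1)^0·-1^3·+1^2 = -1.
(a,b)_5: α=2, u≡3; β=4, v≡1 (mod 5); (3|5)=-1, (1|5)=+1; sign (−1)^0·-1^4·+1^2 = +1.
(a,b)_2: α=-4, β=-16; u≡3, v≡3 (mod 8); ε(u)ε(v)=1·1, αω(v)=-4·1, βω(u)=-16·1; sum ≡ 1  ⇒  -1.
(a,b)_7: α=-2, u≡6; β=-2, v≡2 (mod 7); (6|7)=-1, (2|7)=+1; sign (−1)^0·-1^-2·+1^-2 = +1.
(a,b)_17: α=4, u≡3; β=3, v≡15 (mod 17); (3|17)=-1, (15|17)=+1; sign (−1)^0·-1^3·+1^4 = -1.
(a,b)_43: α=2, u≡10; β=3, v≡14 (mod 43); (10|43)=+1, (14|43)=+1; sign (−1)^0·+1^3·+1^2 = +1.
(a,b)_31: α=0, u≡19; β=1, v≡11 (mod 31); (19|31)=+1, (11|31)=-1; sign (−1)^0·+1^1·-1^0 = +1.
(a,b)_3: α=2, u≡2; β=6, v≡1 (mod 3); (2|3)=-1, (1|3)=+1; sign (−1)^0·-1^6·+1^2 = +1.
(a,b)_∞: sgn(-37)=−, sgn(-10899941)=−, so -1.
|Ram(-37, -10899941)| = 4, even; anisotropic at {2, 13, 17, ∞}.

[2, 13, 17, inf]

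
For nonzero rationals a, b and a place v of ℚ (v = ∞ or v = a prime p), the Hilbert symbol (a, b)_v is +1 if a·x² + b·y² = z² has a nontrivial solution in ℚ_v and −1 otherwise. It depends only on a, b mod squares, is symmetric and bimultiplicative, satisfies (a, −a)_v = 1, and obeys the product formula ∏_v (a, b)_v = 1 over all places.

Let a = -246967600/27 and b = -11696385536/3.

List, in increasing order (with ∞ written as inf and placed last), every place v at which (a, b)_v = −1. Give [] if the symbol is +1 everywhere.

[2, inf]

Mod squares: a ≡ -1353, b ≡ -100122. Check v ∈ {∞, 2, 3, 5, 11, 37, 41}.
v=37: a=37^2·(≡21), b=37^3·(≡14) mod 37; (21|37)=+1, (14|37)=-1; (−1)^{2·3·18}·(+1)^3·(-1)^2 = +1.
v=11: a=11^1·(≡1), b=11^1·(≡10) mod 11; (1|11)=+1, (10|11)=-1; (−1)^{1·1·5}·(+1)^1·(-1)^1 = +1.
v=3: a=3^-3·(≡2), b=3^-1·(≡1) mod 3; (2|3)=-1, (1|3)=+1; (−1)^{-3·-1·1}·(-1)^-1·(+1)^-3 = +1.
v=2: v_2(a)=4, v_2(b)=9; units ≡ 7, 3 (mod 8); ε·ε+αω+βω = 1·1+4·1+9·0 ≡ 1  ⇒  (a,b)_2 = -1.
v=5: a=5^2·(≡3), b=5^0·(≡3) mod 5; (3|5)=-1, (3|5)=-1; (−1)^{2·0·2}·(-1)^0·(-1)^2 = +1.
v=∞: -1353 < 0 and -100122 < 0  ⇒  (a,b)_∞ = -1.
v=41: a=41^1·(≡9), b=41^1·(≡33) mod 41; (9|41)=+1, (33|41)=+1; (−1)^{1·1·20}·(+1)^1·(+1)^1 = +1.
Ram(-1353, -100122) = {2, ∞}; no ℚ_2-point on the conic.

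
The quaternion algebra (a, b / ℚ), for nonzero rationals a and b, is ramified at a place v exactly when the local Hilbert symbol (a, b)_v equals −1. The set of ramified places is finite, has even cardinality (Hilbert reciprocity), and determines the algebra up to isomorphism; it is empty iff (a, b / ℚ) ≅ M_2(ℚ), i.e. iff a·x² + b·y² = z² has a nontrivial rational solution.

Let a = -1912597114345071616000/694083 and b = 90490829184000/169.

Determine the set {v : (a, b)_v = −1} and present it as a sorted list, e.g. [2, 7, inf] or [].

(a, b) ≡ (-5318670, 15) mod (ℚ^×)²; places V = {2, 3, 5, 7, 11, 13, 17, 19, 31, 37, 43, ∞}.
(a,b)_7: α=3, u≡3; β=2, v≡4 (mod 7); (3|7)=-1, (4|7)=+1; sign (−1)^0·-1^2·+1^3 = +1.
(a,b)_2: α=13, β=10; u≡1, v≡7 (mod 8); ε(u)ε(v)=0·1, αω(v)=13·0, βω(u)=10·0; sum ≡ 0  ⇒  +1.
(a,b)_31: α=3, u≡6; β=0, v≡21 (mod 31); (6|31)=-1, (21|31)=-1; sign (−1)^0·-1^0·-1^3 = -1.
(a,b)_∞: sgn(-5318670)=−, sgn(15)=+, so +1.
(a,b)_19: α=1, u≡4; β=0, v≡14 (mod 19); (4|19)=+1, (14|19)=-1; sign (−1)^0·+1^0·-1^1 = -1.
(a,b)_3: α=-1, u≡2; β=3, v≡2 (mod 3); (2|3)=-1, (2|3)=-1; sign (−1)^1·-1^3·-1^-1 = -1.
(a,b)_5: α=3, u≡4; β=3, v≡3 (mod 5); (4|5)=+1, (3|5)=-1; sign (−1)^0·+1^3·-1^3 = -1.
(a,b)_37: α=-2, u≡6; β=0, v≡23 (mod 37); (6|37)=-1, (23|37)=-1; sign (−1)^0·-1^0·-1^-2 = +1.
(a,b)_11: α=2, u≡8; β=0, v≡9 (mod 11); (8|11)=-1, (9|11)=+1; sign (−1)^0·-1^0·+1^2 = +1.
(a,b)_13: α=-2, u≡6; β=-2, v≡11 (mod 13); (6|13)=-1, (11|13)=-1; sign (−1)^0·-1^-2·-1^-2 = +1.
(a,b)_43: α=3, u≡16; β=2, v≡10 (mod 43); (16|43)=+1, (10|43)=+1; sign (−1)^0·+1^2·+1^3 = +1.
(a,b)_17: α=0, u≡1; β=2, v≡1 (mod 17); (1|17)=+1, (1|17)=+1; sign (−1)^0·+1^2·+1^0 = +1.
Ram(-5318670, 15) = {3, 5, 19, 31}; no ℚ_3-point on the conic.

[3, 5, 19, 31]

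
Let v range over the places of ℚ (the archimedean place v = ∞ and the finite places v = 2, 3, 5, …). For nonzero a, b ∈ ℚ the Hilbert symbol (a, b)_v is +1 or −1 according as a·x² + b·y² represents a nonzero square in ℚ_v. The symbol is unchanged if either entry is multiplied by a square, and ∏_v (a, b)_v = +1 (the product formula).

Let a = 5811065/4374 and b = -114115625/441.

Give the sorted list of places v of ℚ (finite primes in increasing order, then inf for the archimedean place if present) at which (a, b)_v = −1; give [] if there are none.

[2, 13]

(a, b) ≡ (390, -65) mod (ℚ^×)²; places V = {2, 3, 5, 7, 13, 23, 53, ∞}.
(a,b)_5: α=1, u≡2; β=5, v≡3 (mod 5); (2|5)=-1, (3|5)=-1; sign (−1)^0·-1^5·-1^1 = +1.
(a,b)_53: α=0, u≡26; β=2, v≡14 (mod 53); (26|53)=-1, (14|53)=-1; sign (−1)^0·-1^2·-1^0 = +1.
(a,b)_∞: sgn(390)=+, sgn(-65)=−, so +1.
(a,b)_3: α=-7, u≡1; β=-2, v≡1 (mod 3); (1|3)=+1, (1|3)=+1; sign (−1)^0·+1^-2·+1^-7 = +1.
(a,b)_23: α=2, u≡15; β=0, v≡12 (mod 23); (15|23)=-1, (12|23)=+1; sign (−1)^0·-1^0·+1^2 = +1.
(a,b)_2: α=-1, β=0; u≡3, v≡7 (mod 8); ε(u)ε(v)=1·1, αω(v)=-1·0, βω(u)=0·1; sum ≡ 1  ⇒  -1.
(a,b)_13: α=3, u≡1; β=1, v≡5 (mod 13); (1|13)=+1, (5|13)=-1; sign (−1)^0·+1^1·-1^3 = -1.
(a,b)_7: α=0, u≡6; β=-2, v≡3 (mod 7); (6|7)=-1, (3|7)=-1; sign (−1)^0·-1^-2·-1^0 = +1.
(390, -65 / ℚ) ramifies at {2, 13}: a division algebra.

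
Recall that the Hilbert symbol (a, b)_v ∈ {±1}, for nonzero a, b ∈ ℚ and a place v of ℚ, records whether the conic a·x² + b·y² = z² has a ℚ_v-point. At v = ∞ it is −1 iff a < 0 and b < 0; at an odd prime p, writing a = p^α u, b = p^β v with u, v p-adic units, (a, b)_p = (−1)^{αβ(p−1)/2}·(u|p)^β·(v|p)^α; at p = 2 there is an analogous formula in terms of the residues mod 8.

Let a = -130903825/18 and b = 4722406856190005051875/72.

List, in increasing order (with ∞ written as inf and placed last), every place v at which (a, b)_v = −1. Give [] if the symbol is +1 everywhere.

[13, 19, 29, 43]

Mod squares: a ≡ -10472306, b ≡ 551174. Check v ∈ {∞, 2, 3, 5, 13, 17, 19, 29, 43}.
v=43: a=43^1·(≡38), b=43^3·(≡10) mod 43; (38|43)=+1, (10|43)=+1; (−1)^{1·3·21}·(+1)^3·(+1)^1 = -1.
v=29: a=29^1·(≡20), b=29^3·(≡11) mod 29; (20|29)=+1, (11|29)=-1; (−1)^{1·3·14}·(+1)^3·(-1)^1 = -1.
v=5: a=5^2·(≡4), b=5^4·(≡4) mod 5; (4|5)=+1, (4|5)=+1; (−1)^{2·4·2}·(+1)^4·(+1)^2 = +1.
v=∞: -10472306 < 0 and 551174 > 0  ⇒  (a,b)_∞ = +1.
v=2: v_2(a)=-1, v_2(b)=-3; units ≡ 7, 3 (mod 8); ε·ε+αω+βω = 1·1+-1·1+-3·0 ≡ 0  ⇒  (a,b)_2 = +1.
v=19: a=19^1·(≡9), b=19^2·(≡10) mod 19; (9|19)=+1, (10|19)=-1; (−1)^{1·2·9}·(+1)^2·(-1)^1 = -1.
v=13: a=13^1·(≡3), b=13^3·(≡7) mod 13; (3|13)=+1, (7|13)=-1; (−1)^{1·3·6}·(+1)^3·(-1)^1 = -1.
v=3: a=3^-2·(≡1), b=3^-2·(≡2) mod 3; (1|3)=+1, (2|3)=-1; (−1)^{-2·-2·1}·(+1)^-2·(-1)^-2 = +1.
v=17: a=17^1·(≡10), b=17^3·(≡12) mod 17; (10|17)=-1, (12|17)=-1; (−1)^{1·3·8}·(-1)^3·(-1)^1 = +1.
(-10472306, 551174 / ℚ) ramifies at {13, 19, 29, 43}: a division algebra.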